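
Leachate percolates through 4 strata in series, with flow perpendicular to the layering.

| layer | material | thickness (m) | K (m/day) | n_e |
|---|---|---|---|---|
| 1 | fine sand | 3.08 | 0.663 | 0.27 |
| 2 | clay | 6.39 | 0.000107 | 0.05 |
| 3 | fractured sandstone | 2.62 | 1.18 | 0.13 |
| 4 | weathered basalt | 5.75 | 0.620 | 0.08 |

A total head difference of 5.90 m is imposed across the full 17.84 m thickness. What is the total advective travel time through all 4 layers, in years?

54.1

With flow normal to the layers, continuity requires the same specific discharge q through every layer.
Σ(b_i/K_i) = 3.08/0.663 + 6.39/0.000107 + 2.62/1.18 + 5.75/0.620 = 59736 d.
q = Δh / Σ(b_i/K_i) = 5.90 / 59736 = 9.877e-05 m/day.
In each layer the seepage velocity is v_i = q/n_i, so the layer transit time is t_i = b_i·n_i / q:
  layer 1 (fine sand): t_1 = 3.08 × 0.27 / 9.877e-05 = 8420 d
  layer 2 (clay): t_2 = 6.39 × 0.05 / 9.877e-05 = 3235 d
  layer 3 (fractured sandstone): t_3 = 2.62 × 0.13 / 9.877e-05 = 3448 d
  layer 4 (weathered basalt): t_4 = 5.75 × 0.08 / 9.877e-05 = 4657 d
Total t = Σ t_i = 19760 days = 54.10 years.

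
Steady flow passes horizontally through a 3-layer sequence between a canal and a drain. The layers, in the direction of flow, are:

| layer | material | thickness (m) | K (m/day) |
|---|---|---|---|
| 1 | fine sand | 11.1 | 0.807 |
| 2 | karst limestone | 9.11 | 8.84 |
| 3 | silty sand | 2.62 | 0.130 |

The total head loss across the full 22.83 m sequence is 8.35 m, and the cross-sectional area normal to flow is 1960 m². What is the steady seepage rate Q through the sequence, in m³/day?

468

Flow is perpendicular to layering, so the layers act in series and the equivalent K is the thickness-weighted harmonic mean.
Total thickness L = 11.1 + 9.11 + 2.62 = 22.83 m.
Σ(b_i/K_i) = 11.1/0.807 + 9.11/8.84 + 2.62/0.130 = 34.94 d.
K_eq = L / Σ(b_i/K_i) = 22.83 / 34.94 = 0.6534 m/day.
Q = K_eq · A · (Δh/L) = 0.6534 × 1960 × (8.35/22.83) = 468.4 m³/day.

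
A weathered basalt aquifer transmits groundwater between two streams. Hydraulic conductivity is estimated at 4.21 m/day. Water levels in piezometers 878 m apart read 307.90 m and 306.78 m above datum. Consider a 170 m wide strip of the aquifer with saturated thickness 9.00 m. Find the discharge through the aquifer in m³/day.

Cross-sectional area A = 170 × 9.00 = 1530 m².
Hydraulic gradient i = (307.90 − 306.78) / 878 = 1.12 / 878 = 0.001276.
Darcy's law: Q = K · A · i = 4.210 × 1530 × 0.001276 = 8.217 m³/day.

8.22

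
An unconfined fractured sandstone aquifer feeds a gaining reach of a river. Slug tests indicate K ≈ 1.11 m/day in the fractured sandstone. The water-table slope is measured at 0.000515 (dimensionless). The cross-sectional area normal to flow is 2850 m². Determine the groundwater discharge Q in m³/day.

Hydraulic gradient i = 0.000515.
Darcy's law: Q = K · A · i = 1.110 × 2850 × 0.0005150 = 1.629 m³/day.

1.63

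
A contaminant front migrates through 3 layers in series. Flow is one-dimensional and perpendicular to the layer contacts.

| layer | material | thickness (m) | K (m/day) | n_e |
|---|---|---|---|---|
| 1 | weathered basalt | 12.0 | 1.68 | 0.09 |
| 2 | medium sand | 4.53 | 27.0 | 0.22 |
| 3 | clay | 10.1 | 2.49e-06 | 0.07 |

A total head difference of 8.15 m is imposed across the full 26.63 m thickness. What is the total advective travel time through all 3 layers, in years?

With flow normal to the layers, continuity requires the same specific discharge q through every layer.
Σ(b_i/K_i) = 12.0/1.68 + 4.53/27.0 + 10.1/2.49e-06 = 4.056e+06 d.
q = Δh / Σ(b_i/K_i) = 8.15 / 4.056e+06 = 2.009e-06 m/day.
In each layer the seepage velocity is v_i = q/n_i, so the layer transit time is t_i = b_i·n_i / q:
  layer 1 (weathered basalt): t_1 = 12.0 × 0.09 / 2.009e-06 = 5.375e+05 d
  layer 2 (medium sand): t_2 = 4.53 × 0.22 / 2.009e-06 = 4.960e+05 d
  layer 3 (clay): t_3 = 10.1 × 0.07 / 2.009e-06 = 3.519e+05 d
Total t = Σ t_i = 1.385e+06 days = 3793 years.

3790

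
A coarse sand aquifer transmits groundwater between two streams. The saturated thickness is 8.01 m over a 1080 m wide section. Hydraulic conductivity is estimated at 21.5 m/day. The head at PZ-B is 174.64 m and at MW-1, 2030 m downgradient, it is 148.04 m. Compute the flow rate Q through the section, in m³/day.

Cross-sectional area A = 1080 × 8.01 = 8651 m².
Hydraulic gradient i = (174.64 − 148.04) / 2030 = 26.6 / 2030 = 0.01310.
Darcy's law: Q = K · A · i = 21.50 × 8651 × 0.01310 = 2437 m³/day.

2440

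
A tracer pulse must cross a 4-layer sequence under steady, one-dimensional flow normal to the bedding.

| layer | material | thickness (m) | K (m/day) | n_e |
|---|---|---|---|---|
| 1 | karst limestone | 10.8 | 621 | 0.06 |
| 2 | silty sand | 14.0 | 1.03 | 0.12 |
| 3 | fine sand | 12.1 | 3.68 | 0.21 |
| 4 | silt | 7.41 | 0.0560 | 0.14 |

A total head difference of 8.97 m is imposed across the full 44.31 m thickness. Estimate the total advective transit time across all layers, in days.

With flow normal to the layers, continuity requires the same specific discharge q through every layer.
Σ(b_i/K_i) = 10.8/621 + 14.0/1.03 + 12.1/3.68 + 7.41/0.0560 = 149.2 d.
q = Δh / Σ(b_i/K_i) = 8.97 / 149.2 = 0.06011 m/day.
In each layer the seepage velocity is v_i = q/n_i, so the layer transit time is t_i = b_i·n_i / q:
  layer 1 (karst limestone): t_1 = 10.8 × 0.06 / 0.06011 = 10.78 d
  layer 2 (silty sand): t_2 = 14.0 × 0.12 / 0.06011 = 27.95 d
  layer 3 (fine sand): t_3 = 12.1 × 0.21 / 0.06011 = 42.27 d
  layer 4 (silt): t_4 = 7.41 × 0.14 / 0.06011 = 17.26 d
Total t = Σ t_i = 98.26 days.

98.3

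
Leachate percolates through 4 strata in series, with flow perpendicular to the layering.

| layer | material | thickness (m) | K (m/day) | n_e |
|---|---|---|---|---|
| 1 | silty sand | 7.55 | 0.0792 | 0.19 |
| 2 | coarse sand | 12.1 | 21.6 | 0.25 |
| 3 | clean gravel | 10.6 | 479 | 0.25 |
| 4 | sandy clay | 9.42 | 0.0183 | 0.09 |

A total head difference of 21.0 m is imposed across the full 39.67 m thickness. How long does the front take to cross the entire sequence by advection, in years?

0.634

With flow normal to the layers, continuity requires the same specific discharge q through every layer.
Σ(b_i/K_i) = 7.55/0.0792 + 12.1/21.6 + 10.6/479 + 9.42/0.0183 = 610.7 d.
q = Δh / Σ(b_i/K_i) = 21.0 / 610.7 = 0.03439 m/day.
In each layer the seepage velocity is v_i = q/n_i, so the layer transit time is t_i = b_i·n_i / q:
  layer 1 (silty sand): t_1 = 7.55 × 0.19 / 0.03439 = 41.71 d
  layer 2 (coarse sand): t_2 = 12.1 × 0.25 / 0.03439 = 87.96 d
  layer 3 (clean gravel): t_3 = 10.6 × 0.25 / 0.03439 = 77.06 d
  layer 4 (sandy clay): t_4 = 9.42 × 0.09 / 0.03439 = 24.65 d
Total t = Σ t_i = 231.4 days = 0.6335 years.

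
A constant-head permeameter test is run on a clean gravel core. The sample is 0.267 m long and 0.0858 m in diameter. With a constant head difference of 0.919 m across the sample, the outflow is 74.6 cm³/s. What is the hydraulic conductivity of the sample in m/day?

324

Cross-sectional area A = π·(d/2)² = π × (0.0858/2)² = 0.005782 m².
Convert discharge: 74.6 cm³/s = 7.460e-05 m³/s.
Darcy's law rearranged: K = Q·L / (A·Δh) = 7.460e-05 × 0.267 / (0.005782 × 0.919) = 0.003749 m/s = 323.9 m/day.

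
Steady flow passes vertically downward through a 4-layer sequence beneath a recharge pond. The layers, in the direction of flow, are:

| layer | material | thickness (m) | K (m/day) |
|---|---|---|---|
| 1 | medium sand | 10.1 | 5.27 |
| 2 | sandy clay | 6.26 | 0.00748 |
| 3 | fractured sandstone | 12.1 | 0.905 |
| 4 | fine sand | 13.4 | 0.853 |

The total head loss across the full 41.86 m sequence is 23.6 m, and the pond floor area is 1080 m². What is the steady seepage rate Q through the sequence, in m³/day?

29.4

Flow is perpendicular to layering, so the layers act in series and the equivalent K is the thickness-weighted harmonic mean.
Total thickness L = 10.1 + 6.26 + 12.1 + 13.4 = 41.86 m.
Σ(b_i/K_i) = 10.1/5.27 + 6.26/0.00748 + 12.1/0.905 + 13.4/0.853 = 867.9 d.
K_eq = L / Σ(b_i/K_i) = 41.86 / 867.9 = 0.04823 m/day.
Q = K_eq · A · (Δh/L) = 0.04823 × 1080 × (23.6/41.86) = 29.37 m³/day.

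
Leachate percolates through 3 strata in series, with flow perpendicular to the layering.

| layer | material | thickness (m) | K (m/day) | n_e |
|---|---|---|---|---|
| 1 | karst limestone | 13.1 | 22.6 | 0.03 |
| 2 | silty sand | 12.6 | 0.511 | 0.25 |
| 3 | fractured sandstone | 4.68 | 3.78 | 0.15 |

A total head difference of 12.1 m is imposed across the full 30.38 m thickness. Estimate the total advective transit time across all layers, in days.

9.29

With flow normal to the layers, continuity requires the same specific discharge q through every layer.
Σ(b_i/K_i) = 13.1/22.6 + 12.6/0.511 + 4.68/3.78 = 26.48 d.
q = Δh / Σ(b_i/K_i) = 12.1 / 26.48 = 0.4570 m/day.
In each layer the seepage velocity is v_i = q/n_i, so the layer transit time is t_i = b_i·n_i / q:
  layer 1 (karst limestone): t_1 = 13.1 × 0.03 / 0.4570 = 0.8599 d
  layer 2 (silty sand): t_2 = 12.6 × 0.25 / 0.4570 = 6.892 d
  layer 3 (fractured sandstone): t_3 = 4.68 × 0.15 / 0.4570 = 1.536 d
Total t = Σ t_i = 9.288 days.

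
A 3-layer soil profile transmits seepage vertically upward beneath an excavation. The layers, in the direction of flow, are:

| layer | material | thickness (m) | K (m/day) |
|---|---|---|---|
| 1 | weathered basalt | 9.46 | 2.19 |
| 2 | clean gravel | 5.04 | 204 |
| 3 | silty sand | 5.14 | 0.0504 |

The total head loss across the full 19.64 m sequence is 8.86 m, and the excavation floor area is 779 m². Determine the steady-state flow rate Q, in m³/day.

Flow is perpendicular to layering, so the layers act in series and the equivalent K is the thickness-weighted harmonic mean.
Total thickness L = 9.46 + 5.04 + 5.14 = 19.64 m.
Σ(b_i/K_i) = 9.46/2.19 + 5.04/204 + 5.14/0.0504 = 106.3 d.
K_eq = L / Σ(b_i/K_i) = 19.64 / 106.3 = 0.1847 m/day.
Q = K_eq · A · (Δh/L) = 0.1847 × 779 × (8.86/19.64) = 64.91 m³/day.

64.9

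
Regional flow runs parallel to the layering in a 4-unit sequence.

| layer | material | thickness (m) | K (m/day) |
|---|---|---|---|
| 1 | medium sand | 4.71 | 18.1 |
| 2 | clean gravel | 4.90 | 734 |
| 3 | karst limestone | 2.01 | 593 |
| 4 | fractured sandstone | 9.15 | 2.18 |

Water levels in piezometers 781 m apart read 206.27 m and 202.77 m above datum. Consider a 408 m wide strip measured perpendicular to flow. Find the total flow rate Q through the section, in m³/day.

8950

Flow is parallel to layering, so each bed carries its own Darcy discharge and the transmissivities add.
Σ(K_i·b_i) = 18.1×4.71 + 734×4.90 + 593×2.01 + 2.18×9.15 = 4894 m²/day.
Hydraulic gradient i = (206.27 − 202.77) / 781 = 3.5 / 781 = 0.004481.
Q = Σ(K_i·b_i) · W · i = 4894 × 408 × 0.004481 = 8948 m³/day.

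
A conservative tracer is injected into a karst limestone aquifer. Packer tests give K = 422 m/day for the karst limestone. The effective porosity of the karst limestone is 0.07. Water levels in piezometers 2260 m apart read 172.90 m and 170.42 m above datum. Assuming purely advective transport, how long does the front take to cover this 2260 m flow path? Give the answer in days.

342

Hydraulic gradient i = (172.90 − 170.42) / 2260 = 2.48 / 2260 = 0.001097.
Darcy flux q = K · i = 422.0 × 0.001097 = 0.4631 m/day.
Seepage velocity v = q / n_e = 0.4631 / 0.07 = 6.615 m/day.
Travel time t = L / v = 2260 / 6.615 = 341.6 days.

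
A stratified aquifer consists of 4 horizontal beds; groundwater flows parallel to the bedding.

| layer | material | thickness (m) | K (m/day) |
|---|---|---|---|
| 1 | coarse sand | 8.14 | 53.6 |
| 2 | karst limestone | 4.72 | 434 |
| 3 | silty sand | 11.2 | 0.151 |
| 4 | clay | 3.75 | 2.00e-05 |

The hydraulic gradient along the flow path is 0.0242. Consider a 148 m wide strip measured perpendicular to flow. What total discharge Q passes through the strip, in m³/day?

Flow is parallel to layering, so each bed carries its own Darcy discharge and the transmissivities add.
Σ(K_i·b_i) = 53.6×8.14 + 434×4.72 + 0.151×11.2 + 2.00e-05×3.75 = 2486 m²/day.
Hydraulic gradient i = 0.0242.
Q = Σ(K_i·b_i) · W · i = 2486 × 148 × 0.02420 = 8906 m³/day.

8910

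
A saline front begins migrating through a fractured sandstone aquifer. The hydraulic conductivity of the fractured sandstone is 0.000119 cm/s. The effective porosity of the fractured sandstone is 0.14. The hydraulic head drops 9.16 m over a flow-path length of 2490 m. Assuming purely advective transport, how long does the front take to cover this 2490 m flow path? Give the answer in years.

Convert K: 0.000119 cm/s × 864 = 0.1028 m/day.
Hydraulic gradient i = Δh / L = 9.16 / 2490 = 0.003679.
Darcy flux q = K · i = 0.1028 × 0.003679 = 0.0003782 m/day.
Seepage velocity v = q / n_e = 0.0003782 / 0.14 = 0.002702 m/day.
Travel time t = L / v = 2490 / 0.002702 = 9.217e+05 days = 2523 years.

2520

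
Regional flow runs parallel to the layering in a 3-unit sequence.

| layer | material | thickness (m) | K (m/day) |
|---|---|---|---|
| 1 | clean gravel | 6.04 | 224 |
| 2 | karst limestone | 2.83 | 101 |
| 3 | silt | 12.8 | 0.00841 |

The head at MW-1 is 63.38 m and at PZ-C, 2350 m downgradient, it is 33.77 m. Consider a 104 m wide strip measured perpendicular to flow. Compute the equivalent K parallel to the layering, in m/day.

75.6

Flow is parallel to layering, so each bed carries its own Darcy discharge and the transmissivities add.
Σ(K_i·b_i) = 224×6.04 + 101×2.83 + 0.00841×12.8 = 1639 m²/day.
Total thickness b = 21.67 m, so K_eq = Σ(K_i·b_i)/b = 75.63 m/day.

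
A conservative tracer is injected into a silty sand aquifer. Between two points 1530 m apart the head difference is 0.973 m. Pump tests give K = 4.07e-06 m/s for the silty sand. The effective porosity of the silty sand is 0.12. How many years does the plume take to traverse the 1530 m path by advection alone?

2250

Convert K: 4.07e-06 m/s × 86400 = 0.3516 m/day.
Hydraulic gradient i = Δh / L = 0.973 / 1530 = 0.0006359.
Darcy flux q = K · i = 0.3516 × 0.0006359 = 0.0002236 m/day.
Seepage velocity v = q / n_e = 0.0002236 / 0.12 = 0.001864 m/day.
Travel time t = L / v = 1530 / 0.001864 = 8.210e+05 days = 2248 years.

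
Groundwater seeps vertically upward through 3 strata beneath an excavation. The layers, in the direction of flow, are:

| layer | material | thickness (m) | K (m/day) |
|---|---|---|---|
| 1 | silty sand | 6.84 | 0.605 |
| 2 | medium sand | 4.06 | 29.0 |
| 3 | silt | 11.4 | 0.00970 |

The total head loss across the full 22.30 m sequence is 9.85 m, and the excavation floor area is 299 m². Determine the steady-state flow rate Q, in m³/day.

2.48

Flow is perpendicular to layering, so the layers act in series and the equivalent K is the thickness-weighted harmonic mean.
Total thickness L = 6.84 + 4.06 + 11.4 = 22.30 m.
Σ(b_i/K_i) = 6.84/0.605 + 4.06/29.0 + 11.4/0.00970 = 1187 d.
K_eq = L / Σ(b_i/K_i) = 22.30 / 1187 = 0.01879 m/day.
Q = K_eq · A · (Δh/L) = 0.01879 × 299 × (9.85/22.30) = 2.482 m³/day.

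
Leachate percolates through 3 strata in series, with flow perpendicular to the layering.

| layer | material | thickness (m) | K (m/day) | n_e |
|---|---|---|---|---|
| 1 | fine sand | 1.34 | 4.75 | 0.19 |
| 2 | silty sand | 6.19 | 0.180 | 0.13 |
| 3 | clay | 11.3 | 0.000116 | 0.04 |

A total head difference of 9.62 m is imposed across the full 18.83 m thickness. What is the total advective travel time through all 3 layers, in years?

With flow normal to the layers, continuity requires the same specific discharge q through every layer.
Σ(b_i/K_i) = 1.34/4.75 + 6.19/0.180 + 11.3/0.000116 = 97448 d.
q = Δh / Σ(b_i/K_i) = 9.62 / 97448 = 9.872e-05 m/day.
In each layer the seepage velocity is v_i = q/n_i, so the layer transit time is t_i = b_i·n_i / q:
  layer 1 (fine sand): t_1 = 1.34 × 0.19 / 9.872e-05 = 2579 d
  layer 2 (silty sand): t_2 = 6.19 × 0.13 / 9.872e-05 = 8151 d
  layer 3 (clay): t_3 = 11.3 × 0.04 / 9.872e-05 = 4579 d
Total t = Σ t_i = 15309 days = 41.91 years.

41.9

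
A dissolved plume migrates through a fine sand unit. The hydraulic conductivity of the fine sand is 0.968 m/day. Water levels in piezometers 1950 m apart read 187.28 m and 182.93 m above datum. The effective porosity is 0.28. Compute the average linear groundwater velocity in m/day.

0.00771

Hydraulic gradient i = (187.28 − 182.93) / 1950 = 4.35 / 1950 = 0.002231.
Darcy flux q = K · i = 0.9680 × 0.002231 = 0.002159 m/day.
Seepage velocity v = q / n_e = 0.002159 / 0.28 = 0.007712 m/day.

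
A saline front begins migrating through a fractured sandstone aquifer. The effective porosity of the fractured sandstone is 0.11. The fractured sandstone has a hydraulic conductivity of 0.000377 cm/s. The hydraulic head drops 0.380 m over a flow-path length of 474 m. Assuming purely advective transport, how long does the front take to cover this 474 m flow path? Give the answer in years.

547

Convert K: 0.000377 cm/s × 864 = 0.3257 m/day.
Hydraulic gradient i = Δh / L = 0.380 / 474 = 0.0008017.
Darcy flux q = K · i = 0.3257 × 0.0008017 = 0.0002611 m/day.
Seepage velocity v = q / n_e = 0.0002611 / 0.11 = 0.002374 m/day.
Travel time t = L / v = 474 / 0.002374 = 1.997e+05 days = 546.7 years.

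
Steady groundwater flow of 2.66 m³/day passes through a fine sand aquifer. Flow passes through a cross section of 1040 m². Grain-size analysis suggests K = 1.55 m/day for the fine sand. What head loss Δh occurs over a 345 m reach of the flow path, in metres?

0.569

From Q = K·A·i, i = Q / (K·A) = 2.66 / (1.550 × 1040) = 0.001650.
Head loss Δh = i · L = 0.001650 × 345 = 0.5693 m.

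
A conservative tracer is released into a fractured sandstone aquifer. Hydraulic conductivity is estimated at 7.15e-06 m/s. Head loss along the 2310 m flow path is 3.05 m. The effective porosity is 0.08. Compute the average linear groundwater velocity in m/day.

Convert K: 7.15e-06 m/s × 86400 = 0.6178 m/day.
Hydraulic gradient i = Δh / L = 3.05 / 2310 = 0.001320.
Darcy flux q = K · i = 0.6178 × 0.001320 = 0.0008157 m/day.
Seepage velocity v = q / n_e = 0.0008157 / 0.08 = 0.01020 m/day.

0.0102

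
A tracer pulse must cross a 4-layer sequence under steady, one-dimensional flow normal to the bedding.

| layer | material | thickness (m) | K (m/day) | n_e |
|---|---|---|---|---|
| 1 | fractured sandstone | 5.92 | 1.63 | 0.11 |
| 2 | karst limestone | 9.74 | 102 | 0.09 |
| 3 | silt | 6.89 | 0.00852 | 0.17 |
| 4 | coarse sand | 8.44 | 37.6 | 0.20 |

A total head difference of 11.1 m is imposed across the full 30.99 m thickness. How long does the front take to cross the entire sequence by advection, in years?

0.879

With flow normal to the layers, continuity requires the same specific discharge q through every layer.
Σ(b_i/K_i) = 5.92/1.63 + 9.74/102 + 6.89/0.00852 + 8.44/37.6 = 812.6 d.
q = Δh / Σ(b_i/K_i) = 11.1 / 812.6 = 0.01366 m/day.
In each layer the seepage velocity is v_i = q/n_i, so the layer transit time is t_i = b_i·n_i / q:
  layer 1 (fractured sandstone): t_1 = 5.92 × 0.11 / 0.01366 = 47.67 d
  layer 2 (karst limestone): t_2 = 9.74 × 0.09 / 0.01366 = 64.18 d
  layer 3 (silt): t_3 = 6.89 × 0.17 / 0.01366 = 85.75 d
  layer 4 (coarse sand): t_4 = 8.44 × 0.20 / 0.01366 = 123.6 d
Total t = Σ t_i = 321.2 days = 0.8793 years.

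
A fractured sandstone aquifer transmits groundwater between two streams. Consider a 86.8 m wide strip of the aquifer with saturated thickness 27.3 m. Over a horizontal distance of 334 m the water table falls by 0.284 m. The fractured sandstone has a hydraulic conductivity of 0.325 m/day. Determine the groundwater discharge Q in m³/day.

0.655

Cross-sectional area A = 86.8 × 27.3 = 2370 m².
Hydraulic gradient i = Δh / L = 0.284 / 334 = 0.0008503.
Darcy's law: Q = K · A · i = 0.3250 × 2370 × 0.0008503 = 0.6548 m³/day.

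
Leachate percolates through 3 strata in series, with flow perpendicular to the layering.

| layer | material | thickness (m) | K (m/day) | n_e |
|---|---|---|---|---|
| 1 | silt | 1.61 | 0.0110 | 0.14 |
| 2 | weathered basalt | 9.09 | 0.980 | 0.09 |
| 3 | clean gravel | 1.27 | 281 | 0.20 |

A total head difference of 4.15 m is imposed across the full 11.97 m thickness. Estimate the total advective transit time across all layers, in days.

48.7

With flow normal to the layers, continuity requires the same specific discharge q through every layer.
Σ(b_i/K_i) = 1.61/0.0110 + 9.09/0.980 + 1.27/281 = 155.6 d.
q = Δh / Σ(b_i/K_i) = 4.15 / 155.6 = 0.02666 m/day.
In each layer the seepage velocity is v_i = q/n_i, so the layer transit time is t_i = b_i·n_i / q:
  layer 1 (silt): t_1 = 1.61 × 0.14 / 0.02666 = 8.454 d
  layer 2 (weathered basalt): t_2 = 9.09 × 0.09 / 0.02666 = 30.68 d
  layer 3 (clean gravel): t_3 = 1.27 × 0.20 / 0.02666 = 9.526 d
Total t = Σ t_i = 48.66 days.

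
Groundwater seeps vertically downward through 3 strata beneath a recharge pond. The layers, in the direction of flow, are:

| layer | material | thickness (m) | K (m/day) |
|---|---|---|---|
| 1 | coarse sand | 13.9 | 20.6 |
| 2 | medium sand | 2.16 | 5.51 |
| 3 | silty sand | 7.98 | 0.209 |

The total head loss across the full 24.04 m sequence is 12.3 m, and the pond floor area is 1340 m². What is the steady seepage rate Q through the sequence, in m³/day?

Flow is perpendicular to layering, so the layers act in series and the equivalent K is the thickness-weighted harmonic mean.
Total thickness L = 13.9 + 2.16 + 7.98 = 24.04 m.
Σ(b_i/K_i) = 13.9/20.6 + 2.16/5.51 + 7.98/0.209 = 39.25 d.
K_eq = L / Σ(b_i/K_i) = 24.04 / 39.25 = 0.6125 m/day.
Q = K_eq · A · (Δh/L) = 0.6125 × 1340 × (12.3/24.04) = 419.9 m³/day.

420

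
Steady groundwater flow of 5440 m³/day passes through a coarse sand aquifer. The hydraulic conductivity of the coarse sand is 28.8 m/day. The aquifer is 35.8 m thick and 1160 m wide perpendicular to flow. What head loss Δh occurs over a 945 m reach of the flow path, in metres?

4.30

Cross-sectional area A = 1160 × 35.8 = 41528 m².
From Q = K·A·i, i = Q / (K·A) = 5440 / (28.80 × 41528) = 0.004548.
Head loss Δh = i · L = 0.004548 × 945 = 4.298 m.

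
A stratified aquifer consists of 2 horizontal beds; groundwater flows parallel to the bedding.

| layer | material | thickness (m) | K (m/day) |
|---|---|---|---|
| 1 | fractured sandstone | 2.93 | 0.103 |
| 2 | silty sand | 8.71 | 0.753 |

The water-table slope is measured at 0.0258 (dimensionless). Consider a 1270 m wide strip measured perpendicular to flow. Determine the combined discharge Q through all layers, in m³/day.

225

Flow is parallel to layering, so each bed carries its own Darcy discharge and the transmissivities add.
Σ(K_i·b_i) = 0.103×2.93 + 0.753×8.71 = 6.860 m²/day.
Hydraulic gradient i = 0.0258.
Q = Σ(K_i·b_i) · W · i = 6.860 × 1270 × 0.02580 = 224.8 m³/day.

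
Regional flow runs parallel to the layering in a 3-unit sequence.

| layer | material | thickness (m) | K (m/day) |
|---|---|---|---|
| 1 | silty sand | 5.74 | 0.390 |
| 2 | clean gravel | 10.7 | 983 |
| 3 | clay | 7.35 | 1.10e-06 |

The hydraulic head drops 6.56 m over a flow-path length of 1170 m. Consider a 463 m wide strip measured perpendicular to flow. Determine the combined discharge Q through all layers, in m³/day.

Flow is parallel to layering, so each bed carries its own Darcy discharge and the transmissivities add.
Σ(K_i·b_i) = 0.390×5.74 + 983×10.7 + 1.10e-06×7.35 = 10520 m²/day.
Hydraulic gradient i = Δh / L = 6.56 / 1170 = 0.005607.
Q = Σ(K_i·b_i) · W · i = 10520 × 463 × 0.005607 = 27310 m³/day.

27300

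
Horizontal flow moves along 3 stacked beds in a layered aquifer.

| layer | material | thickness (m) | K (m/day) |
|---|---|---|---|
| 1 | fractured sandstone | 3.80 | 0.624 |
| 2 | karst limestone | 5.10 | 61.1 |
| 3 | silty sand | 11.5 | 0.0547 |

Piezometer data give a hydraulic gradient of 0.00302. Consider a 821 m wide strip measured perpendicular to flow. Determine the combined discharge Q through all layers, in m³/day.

Flow is parallel to layering, so each bed carries its own Darcy discharge and the transmissivities add.
Σ(K_i·b_i) = 0.624×3.80 + 61.1×5.10 + 0.0547×11.5 = 314.6 m²/day.
Hydraulic gradient i = 0.00302.
Q = Σ(K_i·b_i) · W · i = 314.6 × 821 × 0.003020 = 780.1 m³/day.

780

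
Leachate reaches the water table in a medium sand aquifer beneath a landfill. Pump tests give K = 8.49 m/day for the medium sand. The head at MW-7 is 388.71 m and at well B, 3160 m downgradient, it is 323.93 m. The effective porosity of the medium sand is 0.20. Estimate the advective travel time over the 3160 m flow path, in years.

9.94

Hydraulic gradient i = (388.71 − 323.93) / 3160 = 64.78 / 3160 = 0.02050.
Darcy flux q = K · i = 8.490 × 0.02050 = 0.1740 m/day.
Seepage velocity v = q / n_e = 0.1740 / 0.20 = 0.8702 m/day.
Travel time t = L / v = 3160 / 0.8702 = 3631 days = 9.942 years.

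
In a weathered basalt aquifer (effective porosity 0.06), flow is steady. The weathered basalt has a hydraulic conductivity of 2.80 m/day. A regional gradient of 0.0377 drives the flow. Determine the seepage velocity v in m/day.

Hydraulic gradient i = 0.0377.
Darcy flux q = K · i = 2.800 × 0.03770 = 0.1056 m/day.
Seepage velocity v = q / n_e = 0.1056 / 0.06 = 1.759 m/day.

1.76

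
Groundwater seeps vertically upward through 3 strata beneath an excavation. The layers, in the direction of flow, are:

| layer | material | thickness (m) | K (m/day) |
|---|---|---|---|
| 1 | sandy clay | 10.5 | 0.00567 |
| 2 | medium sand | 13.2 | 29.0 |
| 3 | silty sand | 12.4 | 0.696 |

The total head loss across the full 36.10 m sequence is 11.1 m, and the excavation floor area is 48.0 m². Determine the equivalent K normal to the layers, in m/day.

0.0193

Flow is perpendicular to layering, so the layers act in series and the equivalent K is the thickness-weighted harmonic mean.
Total thickness L = 10.5 + 13.2 + 12.4 = 36.10 m.
Σ(b_i/K_i) = 10.5/0.00567 + 13.2/29.0 + 12.4/0.696 = 1870 d.
K_eq = L / Σ(b_i/K_i) = 36.10 / 1870 = 0.01930 m/day.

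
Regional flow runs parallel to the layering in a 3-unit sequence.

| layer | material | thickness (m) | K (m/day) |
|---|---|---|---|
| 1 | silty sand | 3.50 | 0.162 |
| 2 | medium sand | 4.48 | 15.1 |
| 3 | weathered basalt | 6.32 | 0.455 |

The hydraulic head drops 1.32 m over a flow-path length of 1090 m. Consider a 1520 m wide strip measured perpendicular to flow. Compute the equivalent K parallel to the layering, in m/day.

4.97

Flow is parallel to layering, so each bed carries its own Darcy discharge and the transmissivities add.
Σ(K_i·b_i) = 0.162×3.50 + 15.1×4.48 + 0.455×6.32 = 71.09 m²/day.
Total thickness b = 14.30 m, so K_eq = Σ(K_i·b_i)/b = 4.971 m/day.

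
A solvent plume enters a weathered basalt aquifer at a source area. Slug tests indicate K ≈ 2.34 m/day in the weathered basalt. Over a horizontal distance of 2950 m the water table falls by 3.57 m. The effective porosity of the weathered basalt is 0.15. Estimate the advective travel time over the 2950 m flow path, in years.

Hydraulic gradient i = Δh / L = 3.57 / 2950 = 0.001210.
Darcy flux q = K · i = 2.340 × 0.001210 = 0.002832 m/day.
Seepage velocity v = q / n_e = 0.002832 / 0.15 = 0.01888 m/day.
Travel time t = L / v = 2950 / 0.01888 = 1.563e+05 days = 427.8 years.

428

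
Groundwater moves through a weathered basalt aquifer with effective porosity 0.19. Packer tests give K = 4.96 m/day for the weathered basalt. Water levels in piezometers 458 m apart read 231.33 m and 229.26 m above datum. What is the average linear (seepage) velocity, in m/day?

Hydraulic gradient i = (231.33 − 229.26) / 458 = 2.07 / 458 = 0.004520.
Darcy flux q = K · i = 4.960 × 0.004520 = 0.02242 m/day.
Seepage velocity v = q / n_e = 0.02242 / 0.19 = 0.1180 m/day.

0.118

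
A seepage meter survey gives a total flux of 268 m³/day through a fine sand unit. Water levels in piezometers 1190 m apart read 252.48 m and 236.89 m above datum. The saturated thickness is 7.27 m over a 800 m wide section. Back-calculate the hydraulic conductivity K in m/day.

3.52

Cross-sectional area A = 800 × 7.27 = 5816 m².
Hydraulic gradient i = (252.48 − 236.89) / 1190 = 15.59 / 1190 = 0.01310.
From Q = K·A·i, K = Q / (A·i) = 268 / (5816 × 0.01310) = 3.517 m/day.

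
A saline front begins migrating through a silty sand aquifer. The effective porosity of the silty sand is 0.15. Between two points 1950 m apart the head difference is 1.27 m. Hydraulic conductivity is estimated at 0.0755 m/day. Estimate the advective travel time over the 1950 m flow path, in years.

16300

Hydraulic gradient i = Δh / L = 1.27 / 1950 = 0.0006513.
Darcy flux q = K · i = 0.07550 × 0.0006513 = 4.917e-05 m/day.
Seepage velocity v = q / n_e = 4.917e-05 / 0.15 = 0.0003278 m/day.
Travel time t = L / v = 1950 / 0.0003278 = 5.949e+06 days = 16286 years.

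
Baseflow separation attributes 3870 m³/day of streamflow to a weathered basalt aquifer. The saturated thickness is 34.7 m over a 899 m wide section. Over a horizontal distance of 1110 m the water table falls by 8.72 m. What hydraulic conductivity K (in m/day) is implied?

15.8

Cross-sectional area A = 899 × 34.7 = 31195 m².
Hydraulic gradient i = Δh / L = 8.72 / 1110 = 0.007856.
From Q = K·A·i, K = Q / (A·i) = 3870 / (31195 × 0.007856) = 15.79 m/day.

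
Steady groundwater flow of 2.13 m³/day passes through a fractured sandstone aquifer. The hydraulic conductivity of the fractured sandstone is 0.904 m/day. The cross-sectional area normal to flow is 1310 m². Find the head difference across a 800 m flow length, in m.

From Q = K·A·i, i = Q / (K·A) = 2.13 / (0.9040 × 1310) = 0.001799.
Head loss Δh = i · L = 0.001799 × 800 = 1.439 m.

1.44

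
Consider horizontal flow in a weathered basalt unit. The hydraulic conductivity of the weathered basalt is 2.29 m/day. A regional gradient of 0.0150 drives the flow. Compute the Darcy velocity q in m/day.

0.0343

Hydraulic gradient i = 0.0150.
Specific discharge q = K · i = 2.290 × 0.01500 = 0.03435 m/day.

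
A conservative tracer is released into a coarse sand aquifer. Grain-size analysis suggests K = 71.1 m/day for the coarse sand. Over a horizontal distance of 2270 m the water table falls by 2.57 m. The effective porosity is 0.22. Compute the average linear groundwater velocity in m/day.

Hydraulic gradient i = Δh / L = 2.57 / 2270 = 0.001132.
Darcy flux q = K · i = 71.10 × 0.001132 = 0.08050 m/day.
Seepage velocity v = q / n_e = 0.08050 / 0.22 = 0.3659 m/day.

0.366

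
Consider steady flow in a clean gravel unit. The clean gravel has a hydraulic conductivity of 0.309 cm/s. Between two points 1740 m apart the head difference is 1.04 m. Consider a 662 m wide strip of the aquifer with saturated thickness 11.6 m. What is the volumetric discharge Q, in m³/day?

1230

Convert K: 0.309 cm/s × 864 = 267.0 m/day.
Cross-sectional area A = 662 × 11.6 = 7679 m².
Hydraulic gradient i = Δh / L = 1.04 / 1740 = 0.0005977.
Darcy's law: Q = K · A · i = 267.0 × 7679 × 0.0005977 = 1225 m³/day.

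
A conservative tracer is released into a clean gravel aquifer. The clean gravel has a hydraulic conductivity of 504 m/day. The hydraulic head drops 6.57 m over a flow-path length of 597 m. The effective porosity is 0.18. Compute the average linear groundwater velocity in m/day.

30.8

Hydraulic gradient i = Δh / L = 6.57 / 597 = 0.01101.
Darcy flux q = K · i = 504.0 × 0.01101 = 5.547 m/day.
Seepage velocity v = q / n_e = 5.547 / 0.18 = 30.81 m/day.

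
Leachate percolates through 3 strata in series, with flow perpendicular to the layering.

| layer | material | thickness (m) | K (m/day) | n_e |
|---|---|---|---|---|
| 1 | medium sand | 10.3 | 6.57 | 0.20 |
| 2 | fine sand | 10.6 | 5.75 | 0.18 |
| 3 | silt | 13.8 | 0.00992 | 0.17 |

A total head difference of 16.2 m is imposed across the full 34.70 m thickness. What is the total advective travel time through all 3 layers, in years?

1.49

With flow normal to the layers, continuity requires the same specific discharge q through every layer.
Σ(b_i/K_i) = 10.3/6.57 + 10.6/5.75 + 13.8/0.00992 = 1395 d.
q = Δh / Σ(b_i/K_i) = 16.2 / 1395 = 0.01162 m/day.
In each layer the seepage velocity is v_i = q/n_i, so the layer transit time is t_i = b_i·n_i / q:
  layer 1 (medium sand): t_1 = 10.3 × 0.20 / 0.01162 = 177.3 d
  layer 2 (fine sand): t_2 = 10.6 × 0.18 / 0.01162 = 164.2 d
  layer 3 (silt): t_3 = 13.8 × 0.17 / 0.01162 = 202.0 d
Total t = Σ t_i = 543.5 days = 1.488 years.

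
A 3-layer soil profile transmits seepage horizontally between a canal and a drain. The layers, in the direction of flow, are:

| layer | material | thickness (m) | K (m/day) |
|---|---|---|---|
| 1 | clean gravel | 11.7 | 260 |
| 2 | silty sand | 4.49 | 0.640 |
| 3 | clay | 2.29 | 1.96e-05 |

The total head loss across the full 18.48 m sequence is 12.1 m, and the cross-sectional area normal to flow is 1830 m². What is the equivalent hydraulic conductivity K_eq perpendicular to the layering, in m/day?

0.000158

Flow is perpendicular to layering, so the layers act in series and the equivalent K is the thickness-weighted harmonic mean.
Total thickness L = 11.7 + 4.49 + 2.29 = 18.48 m.
Σ(b_i/K_i) = 11.7/260 + 4.49/0.640 + 2.29/1.96e-05 = 1.168e+05 d.
K_eq = L / Σ(b_i/K_i) = 18.48 / 1.168e+05 = 0.0001582 m/day.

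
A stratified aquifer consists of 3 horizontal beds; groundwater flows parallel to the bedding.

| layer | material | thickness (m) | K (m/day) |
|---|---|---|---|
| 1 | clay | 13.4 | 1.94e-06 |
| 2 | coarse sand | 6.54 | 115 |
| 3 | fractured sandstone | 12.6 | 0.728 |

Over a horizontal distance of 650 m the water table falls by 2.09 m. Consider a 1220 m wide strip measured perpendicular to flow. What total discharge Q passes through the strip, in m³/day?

2990

Flow is parallel to layering, so each bed carries its own Darcy discharge and the transmissivities add.
Σ(K_i·b_i) = 1.94e-06×13.4 + 115×6.54 + 0.728×12.6 = 761.3 m²/day.
Hydraulic gradient i = Δh / L = 2.09 / 650 = 0.003215.
Q = Σ(K_i·b_i) · W · i = 761.3 × 1220 × 0.003215 = 2986 m³/day.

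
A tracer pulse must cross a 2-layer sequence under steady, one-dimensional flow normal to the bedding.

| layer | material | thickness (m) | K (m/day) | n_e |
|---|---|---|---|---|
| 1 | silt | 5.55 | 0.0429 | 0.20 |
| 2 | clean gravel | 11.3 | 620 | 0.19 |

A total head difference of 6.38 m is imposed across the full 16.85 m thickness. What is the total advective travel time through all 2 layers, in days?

With flow normal to the layers, continuity requires the same specific discharge q through every layer.
Σ(b_i/K_i) = 5.55/0.0429 + 11.3/620 = 129.4 d.
q = Δh / Σ(b_i/K_i) = 6.38 / 129.4 = 0.04931 m/day.
In each layer the seepage velocity is v_i = q/n_i, so the layer transit time is t_i = b_i·n_i / q:
  layer 1 (silt): t_1 = 5.55 × 0.20 / 0.04931 = 22.51 d
  layer 2 (clean gravel): t_2 = 11.3 × 0.19 / 0.04931 = 43.54 d
Total t = Σ t_i = 66.05 days.

66.1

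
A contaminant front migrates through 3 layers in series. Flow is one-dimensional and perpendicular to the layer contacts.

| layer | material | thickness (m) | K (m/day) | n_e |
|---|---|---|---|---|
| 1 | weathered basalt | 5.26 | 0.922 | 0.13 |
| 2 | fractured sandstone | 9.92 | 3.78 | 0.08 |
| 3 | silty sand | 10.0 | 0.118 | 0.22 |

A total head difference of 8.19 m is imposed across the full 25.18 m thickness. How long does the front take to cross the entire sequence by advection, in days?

With flow normal to the layers, continuity requires the same specific discharge q through every layer.
Σ(b_i/K_i) = 5.26/0.922 + 9.92/3.78 + 10.0/0.118 = 93.08 d.
q = Δh / Σ(b_i/K_i) = 8.19 / 93.08 = 0.08799 m/day.
In each layer the seepage velocity is v_i = q/n_i, so the layer transit time is t_i = b_i·n_i / q:
  layer 1 (weathered basalt): t_1 = 5.26 × 0.13 / 0.08799 = 7.771 d
  layer 2 (fractured sandstone): t_2 = 9.92 × 0.08 / 0.08799 = 9.019 d
  layer 3 (silty sand): t_3 = 10.0 × 0.22 / 0.08799 = 25.00 d
Total t = Σ t_i = 41.79 days.

41.8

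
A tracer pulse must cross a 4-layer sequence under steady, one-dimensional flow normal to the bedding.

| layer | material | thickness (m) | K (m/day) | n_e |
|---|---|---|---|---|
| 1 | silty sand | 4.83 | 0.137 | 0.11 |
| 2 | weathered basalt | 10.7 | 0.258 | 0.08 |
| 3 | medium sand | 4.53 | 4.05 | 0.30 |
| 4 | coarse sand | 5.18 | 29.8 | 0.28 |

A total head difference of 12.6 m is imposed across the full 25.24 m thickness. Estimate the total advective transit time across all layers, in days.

26.0

With flow normal to the layers, continuity requires the same specific discharge q through every layer.
Σ(b_i/K_i) = 4.83/0.137 + 10.7/0.258 + 4.53/4.05 + 5.18/29.8 = 78.02 d.
q = Δh / Σ(b_i/K_i) = 12.6 / 78.02 = 0.1615 m/day.
In each layer the seepage velocity is v_i = q/n_i, so the layer transit time is t_i = b_i·n_i / q:
  layer 1 (silty sand): t_1 = 4.83 × 0.11 / 0.1615 = 3.290 d
  layer 2 (weathered basalt): t_2 = 10.7 × 0.08 / 0.1615 = 5.300 d
  layer 3 (medium sand): t_3 = 4.53 × 0.30 / 0.1615 = 8.415 d
  layer 4 (coarse sand): t_4 = 5.18 × 0.28 / 0.1615 = 8.981 d
Total t = Σ t_i = 25.99 days.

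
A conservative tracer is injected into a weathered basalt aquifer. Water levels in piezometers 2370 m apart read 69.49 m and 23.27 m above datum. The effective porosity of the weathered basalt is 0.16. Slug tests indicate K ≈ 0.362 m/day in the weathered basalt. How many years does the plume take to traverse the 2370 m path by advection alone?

147

Hydraulic gradient i = (69.49 − 23.27) / 2370 = 46.22 / 2370 = 0.01950.
Darcy flux q = K · i = 0.3620 × 0.01950 = 0.007060 m/day.
Seepage velocity v = q / n_e = 0.007060 / 0.16 = 0.04412 m/day.
Travel time t = L / v = 2370 / 0.04412 = 53713 days = 147.1 years.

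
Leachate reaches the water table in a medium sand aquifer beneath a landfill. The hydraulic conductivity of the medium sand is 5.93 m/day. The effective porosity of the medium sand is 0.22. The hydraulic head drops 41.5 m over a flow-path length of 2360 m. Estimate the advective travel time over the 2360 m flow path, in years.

13.6

Hydraulic gradient i = Δh / L = 41.5 / 2360 = 0.01758.
Darcy flux q = K · i = 5.930 × 0.01758 = 0.1043 m/day.
Seepage velocity v = q / n_e = 0.1043 / 0.22 = 0.4740 m/day.
Travel time t = L / v = 2360 / 0.4740 = 4979 days = 13.63 years.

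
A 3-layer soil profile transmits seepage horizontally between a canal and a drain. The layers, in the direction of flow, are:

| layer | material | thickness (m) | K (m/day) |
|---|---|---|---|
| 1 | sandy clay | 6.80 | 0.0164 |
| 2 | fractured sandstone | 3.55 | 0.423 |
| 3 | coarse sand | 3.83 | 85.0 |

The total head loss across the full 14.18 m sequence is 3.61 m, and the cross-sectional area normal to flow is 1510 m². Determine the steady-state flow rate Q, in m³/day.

12.9

Flow is perpendicular to layering, so the layers act in series and the equivalent K is the thickness-weighted harmonic mean.
Total thickness L = 6.80 + 3.55 + 3.83 = 14.18 m.
Σ(b_i/K_i) = 6.80/0.0164 + 3.55/0.423 + 3.83/85.0 = 423.1 d.
K_eq = L / Σ(b_i/K_i) = 14.18 / 423.1 = 0.03352 m/day.
Q = K_eq · A · (Δh/L) = 0.03352 × 1510 × (3.61/14.18) = 12.88 m³/day.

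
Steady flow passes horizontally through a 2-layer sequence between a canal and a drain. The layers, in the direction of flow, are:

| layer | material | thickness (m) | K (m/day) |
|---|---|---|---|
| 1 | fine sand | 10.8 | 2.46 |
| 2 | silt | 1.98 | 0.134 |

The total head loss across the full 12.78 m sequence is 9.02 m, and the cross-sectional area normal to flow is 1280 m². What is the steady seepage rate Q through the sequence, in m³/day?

602

Flow is perpendicular to layering, so the layers act in series and the equivalent K is the thickness-weighted harmonic mean.
Total thickness L = 10.8 + 1.98 = 12.78 m.
Σ(b_i/K_i) = 10.8/2.46 + 1.98/0.134 = 19.17 d.
K_eq = L / Σ(b_i/K_i) = 12.78 / 19.17 = 0.6668 m/day.
Q = K_eq · A · (Δh/L) = 0.6668 × 1280 × (9.02/12.78) = 602.4 m³/day.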